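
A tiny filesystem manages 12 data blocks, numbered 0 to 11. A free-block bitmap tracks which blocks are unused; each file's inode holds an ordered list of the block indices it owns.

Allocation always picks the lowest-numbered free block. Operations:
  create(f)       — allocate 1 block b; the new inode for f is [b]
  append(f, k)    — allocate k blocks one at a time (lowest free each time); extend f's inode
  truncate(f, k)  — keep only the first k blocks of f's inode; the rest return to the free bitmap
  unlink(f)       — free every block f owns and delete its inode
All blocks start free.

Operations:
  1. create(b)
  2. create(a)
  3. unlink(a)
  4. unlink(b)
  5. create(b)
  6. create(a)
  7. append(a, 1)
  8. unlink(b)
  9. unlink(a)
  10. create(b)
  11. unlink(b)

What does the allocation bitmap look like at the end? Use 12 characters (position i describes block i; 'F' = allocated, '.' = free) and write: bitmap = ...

bitmap = ............

[1] create(b) — b=0 (map F...........)
[2] create(a) — a=1 b=0 (map FF..........)
[3] unlink(a) — b=0 (map F...........)
[4] unlink(b) —  (map ............)
[5] create(b) — b=0 (map F...........)
[6] create(a) — a=1 b=0 (map FF..........)
[7] append(a, 1) — a=1,2 b=0 (map FFF.........)
[8] unlink(b) — a=1,2 (map .FF.........)
[9] unlink(a) —  (map ............)
[10] create(b) — b=0 (map F...........)
[11] unlink(b) —  (map ............)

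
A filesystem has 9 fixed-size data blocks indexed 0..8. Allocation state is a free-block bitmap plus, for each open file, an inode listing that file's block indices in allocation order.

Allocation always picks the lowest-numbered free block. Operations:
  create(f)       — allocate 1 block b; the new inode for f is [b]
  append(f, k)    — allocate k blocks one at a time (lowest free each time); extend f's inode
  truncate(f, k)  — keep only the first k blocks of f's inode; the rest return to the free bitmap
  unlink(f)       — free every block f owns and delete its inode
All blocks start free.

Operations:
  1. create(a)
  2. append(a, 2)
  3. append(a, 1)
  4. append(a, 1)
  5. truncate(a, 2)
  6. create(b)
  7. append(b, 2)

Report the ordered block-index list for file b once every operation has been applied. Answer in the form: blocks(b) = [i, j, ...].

blocks(b) = [2, 3, 4]

after create(a) → a:[0]  free=[F........]
after append(a, 2) → a:[0, 1, 2]  free=[FFF......]
after append(a, 1) → a:[0, 1, 2, 3]  free=[FFFF.....]
after append(a, 1) → a:[0, 1, 2, 3, 4]  free=[FFFFF....]
after truncate(a, 2) → a:[0, 1]  free=[FF.......]
after create(b) → a:[0, 1], b:[2]  free=[FFF......]
after append(b, 2) → a:[0, 1], b:[2, 3, 4]  free=[FFFFF....]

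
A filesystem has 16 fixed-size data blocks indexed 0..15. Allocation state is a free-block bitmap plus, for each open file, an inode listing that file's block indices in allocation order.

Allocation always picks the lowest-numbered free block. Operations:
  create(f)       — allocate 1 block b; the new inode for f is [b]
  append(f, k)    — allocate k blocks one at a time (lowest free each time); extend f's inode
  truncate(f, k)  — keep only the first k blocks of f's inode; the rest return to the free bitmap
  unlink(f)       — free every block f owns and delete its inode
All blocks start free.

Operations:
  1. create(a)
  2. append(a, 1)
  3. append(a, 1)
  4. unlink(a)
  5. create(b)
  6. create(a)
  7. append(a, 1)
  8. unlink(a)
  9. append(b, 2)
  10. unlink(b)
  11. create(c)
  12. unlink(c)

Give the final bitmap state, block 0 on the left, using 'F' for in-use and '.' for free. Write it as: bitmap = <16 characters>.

  1. create(a)  ⇒  F...............  {a→[0]}
  2. append(a, 1)  ⇒  FF..............  {a→[0, 1]}
  3. append(a, 1)  ⇒  FFF.............  {a→[0, 1, 2]}
  4. unlink(a)  ⇒  ................  {}
  5. create(b)  ⇒  F...............  {b→[0]}
  6. create(a)  ⇒  FF..............  {a→[1]; b→[0]}
  7. append(a, 1)  ⇒  FFF.............  {a→[1, 2]; b→[0]}
  8. unlink(a)  ⇒  F...............  {b→[0]}
  9. append(b, 2)  ⇒  FFF.............  {b→[0, 1, 2]}
  10. unlink(b)  ⇒  ................  {}
  11. create(c)  ⇒  F...............  {c→[0]}
  12. unlink(c)  ⇒  ................  {}

bitmap = ................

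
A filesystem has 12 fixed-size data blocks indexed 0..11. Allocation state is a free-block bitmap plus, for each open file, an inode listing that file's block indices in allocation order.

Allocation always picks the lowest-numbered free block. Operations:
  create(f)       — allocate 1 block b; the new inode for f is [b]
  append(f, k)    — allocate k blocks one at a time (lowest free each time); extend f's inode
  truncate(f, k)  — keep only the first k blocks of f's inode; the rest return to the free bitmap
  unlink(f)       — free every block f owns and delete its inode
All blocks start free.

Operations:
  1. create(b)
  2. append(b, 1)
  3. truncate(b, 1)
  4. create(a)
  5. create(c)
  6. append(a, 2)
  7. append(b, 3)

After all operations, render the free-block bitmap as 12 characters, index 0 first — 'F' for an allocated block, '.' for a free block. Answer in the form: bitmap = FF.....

create(b): bitmap=F........... | b=[0]
append(b, 1): bitmap=FF.......... | b=[0, 1]
truncate(b, 1): bitmap=F........... | b=[0]
create(a): bitmap=FF.......... | a=[1] b=[0]
create(c): bitmap=FFF......... | a=[1] b=[0] c=[2]
append(a, 2): bitmap=FFFFF....... | a=[1, 3, 4] b=[0] c=[2]
append(b, 3): bitmap=FFFFFFFF.... | a=[1, 3, 4] b=[0, 5, 6, 7] c=[2]

bitmap = FFFFFFFF....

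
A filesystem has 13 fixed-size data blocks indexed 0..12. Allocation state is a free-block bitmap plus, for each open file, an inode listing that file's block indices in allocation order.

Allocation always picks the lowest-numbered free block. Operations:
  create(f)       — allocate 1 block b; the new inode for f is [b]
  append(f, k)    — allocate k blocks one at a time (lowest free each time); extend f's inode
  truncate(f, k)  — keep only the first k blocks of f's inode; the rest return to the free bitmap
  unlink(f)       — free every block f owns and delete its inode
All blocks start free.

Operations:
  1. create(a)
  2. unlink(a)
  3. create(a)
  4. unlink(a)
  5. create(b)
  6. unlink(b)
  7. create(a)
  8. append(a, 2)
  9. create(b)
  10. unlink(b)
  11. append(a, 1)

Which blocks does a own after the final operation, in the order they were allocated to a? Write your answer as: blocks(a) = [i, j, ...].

blocks(a) = [0, 1, 2, 3]

  1. create(a)  ⇒  F............  {a→[0]}
  2. unlink(a)  ⇒  .............  {}
  3. create(a)  ⇒  F............  {a→[0]}
  4. unlink(a)  ⇒  .............  {}
  5. create(b)  ⇒  F............  {b→[0]}
  6. unlink(b)  ⇒  .............  {}
  7. create(a)  ⇒  F............  {a→[0]}
  8. append(a, 2)  ⇒  FFF..........  {a→[0, 1, 2]}
  9. create(b)  ⇒  FFFF.........  {a→[0, 1, 2]; b→[3]}
  10. unlink(b)  ⇒  FFF..........  {a→[0, 1, 2]}
  11. append(a, 1)  ⇒  FFFF.........  {a→[0, 1, 2, 3]}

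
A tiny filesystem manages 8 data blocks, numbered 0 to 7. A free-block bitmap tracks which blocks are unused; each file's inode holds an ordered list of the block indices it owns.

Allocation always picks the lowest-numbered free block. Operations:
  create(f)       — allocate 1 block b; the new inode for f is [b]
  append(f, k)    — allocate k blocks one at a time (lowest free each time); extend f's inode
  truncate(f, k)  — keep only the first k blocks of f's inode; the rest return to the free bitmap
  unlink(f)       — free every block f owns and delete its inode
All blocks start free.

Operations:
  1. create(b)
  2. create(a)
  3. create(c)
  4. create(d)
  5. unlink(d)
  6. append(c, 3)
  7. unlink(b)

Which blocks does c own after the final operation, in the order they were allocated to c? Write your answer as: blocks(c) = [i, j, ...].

blocks(c) = [2, 3, 4, 5]

create(b): bitmap=F....... | b=[0]
create(a): bitmap=FF...... | a=[1] b=[0]
create(c): bitmap=FFF..... | a=[1] b=[0] c=[2]
create(d): bitmap=FFFF.... | a=[1] b=[0] c=[2] d=[3]
unlink(d): bitmap=FFF..... | a=[1] b=[0] c=[2]
append(c, 3): bitmap=FFFFFF.. | a=[1] b=[0] c=[2, 3, 4, 5]
unlink(b): bitmap=.FFFFF.. | a=[1] c=[2, 3, 4, 5]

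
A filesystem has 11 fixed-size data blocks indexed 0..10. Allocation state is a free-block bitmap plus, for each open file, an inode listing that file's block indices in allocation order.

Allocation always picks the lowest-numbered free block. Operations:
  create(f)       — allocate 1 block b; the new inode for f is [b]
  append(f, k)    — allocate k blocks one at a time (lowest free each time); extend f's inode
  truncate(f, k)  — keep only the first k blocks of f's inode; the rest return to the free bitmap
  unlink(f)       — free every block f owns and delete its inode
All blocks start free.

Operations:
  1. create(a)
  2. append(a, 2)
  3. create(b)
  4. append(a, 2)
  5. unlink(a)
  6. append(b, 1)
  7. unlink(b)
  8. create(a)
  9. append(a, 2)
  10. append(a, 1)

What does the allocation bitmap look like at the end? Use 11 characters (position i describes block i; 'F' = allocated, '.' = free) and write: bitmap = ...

after create(a) → a:[0]  free=[F..........]
after append(a, 2) → a:[0, 1, 2]  free=[FFF........]
after create(b) → a:[0, 1, 2], b:[3]  free=[FFFF.......]
after append(a, 2) → a:[0, 1, 2, 4, 5], b:[3]  free=[FFFFFF.....]
after unlink(a) → b:[3]  free=[...F.......]
after append(b, 1) → b:[3, 0]  free=[F..F.......]
after unlink(b) →   free=[...........]
after create(a) → a:[0]  free=[F..........]
after append(a, 2) → a:[0, 1, 2]  free=[FFF........]
after append(a, 1) → a:[0, 1, 2, 3]  free=[FFFF.......]

bitmap = FFFF.......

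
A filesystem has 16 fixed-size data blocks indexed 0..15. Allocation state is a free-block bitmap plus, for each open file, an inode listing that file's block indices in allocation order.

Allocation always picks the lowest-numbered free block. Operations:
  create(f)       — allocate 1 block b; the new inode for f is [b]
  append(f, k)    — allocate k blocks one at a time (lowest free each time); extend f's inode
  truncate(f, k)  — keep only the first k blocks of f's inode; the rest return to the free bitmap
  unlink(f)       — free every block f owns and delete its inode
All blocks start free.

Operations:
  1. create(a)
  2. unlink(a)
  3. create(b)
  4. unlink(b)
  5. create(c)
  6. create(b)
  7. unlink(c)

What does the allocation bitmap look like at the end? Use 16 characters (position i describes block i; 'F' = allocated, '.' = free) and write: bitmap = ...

bitmap = .F..............

create(a): bitmap=F............... | a=[0]
unlink(a): bitmap=................ | 
create(b): bitmap=F............... | b=[0]
unlink(b): bitmap=................ | 
create(c): bitmap=F............... | c=[0]
create(b): bitmap=FF.............. | b=[1] c=[0]
unlink(c): bitmap=.F.............. | b=[1]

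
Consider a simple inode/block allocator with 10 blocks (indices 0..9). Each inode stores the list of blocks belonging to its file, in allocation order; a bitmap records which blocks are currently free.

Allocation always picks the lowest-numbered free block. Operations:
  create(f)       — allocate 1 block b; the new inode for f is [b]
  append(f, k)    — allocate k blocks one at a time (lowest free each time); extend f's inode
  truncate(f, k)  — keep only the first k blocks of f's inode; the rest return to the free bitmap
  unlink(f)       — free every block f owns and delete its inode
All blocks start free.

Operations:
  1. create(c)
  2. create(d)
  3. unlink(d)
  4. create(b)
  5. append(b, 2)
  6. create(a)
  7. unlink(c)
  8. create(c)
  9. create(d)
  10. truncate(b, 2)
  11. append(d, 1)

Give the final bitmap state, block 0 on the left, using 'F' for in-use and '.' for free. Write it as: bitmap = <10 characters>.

after create(c) → c:[0]  free=[F.........]
after create(d) → c:[0], d:[1]  free=[FF........]
after unlink(d) → c:[0]  free=[F.........]
after create(b) → b:[1], c:[0]  free=[FF........]
after append(b, 2) → b:[1, 2, 3], c:[0]  free=[FFFF......]
after create(a) → a:[4], b:[1, 2, 3], c:[0]  free=[FFFFF.....]
after unlink(c) → a:[4], b:[1, 2, 3]  free=[.FFFF.....]
after create(c) → a:[4], b:[1, 2, 3], c:[0]  free=[FFFFF.....]
after create(d) → a:[4], b:[1, 2, 3], c:[0], d:[5]  free=[FFFFFF....]
after truncate(b, 2) → a:[4], b:[1, 2], c:[0], d:[5]  free=[FFF.FF....]
after append(d, 1) → a:[4], b:[1, 2], c:[0], d:[5, 3]  free=[FFFFFF....]

bitmap = FFFFFF....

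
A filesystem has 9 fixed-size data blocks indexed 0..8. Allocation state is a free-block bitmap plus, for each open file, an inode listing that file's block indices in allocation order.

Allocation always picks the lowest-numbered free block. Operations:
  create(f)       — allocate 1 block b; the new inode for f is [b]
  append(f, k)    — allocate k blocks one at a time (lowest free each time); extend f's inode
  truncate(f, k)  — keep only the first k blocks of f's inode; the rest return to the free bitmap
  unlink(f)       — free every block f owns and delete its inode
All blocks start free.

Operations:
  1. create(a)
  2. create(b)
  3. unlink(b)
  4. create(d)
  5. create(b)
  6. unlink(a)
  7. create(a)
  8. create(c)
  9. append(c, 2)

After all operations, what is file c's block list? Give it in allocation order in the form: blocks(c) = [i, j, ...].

blocks(c) = [3, 4, 5]

  1. create(a)  ⇒  F........  {a→[0]}
  2. create(b)  ⇒  FF.......  {a→[0]; b→[1]}
  3. unlink(b)  ⇒  F........  {a→[0]}
  4. create(d)  ⇒  FF.......  {a→[0]; d→[1]}
  5. create(b)  ⇒  FFF......  {a→[0]; b→[2]; d→[1]}
  6. unlink(a)  ⇒  .FF......  {b→[2]; d→[1]}
  7. create(a)  ⇒  FFF......  {a→[0]; b→[2]; d→[1]}
  8. create(c)  ⇒  FFFF.....  {a→[0]; b→[2]; c→[3]; d→[1]}
  9. append(c, 2)  ⇒  FFFFFF...  {a→[0]; b→[2]; c→[3, 4, 5]; d→[1]}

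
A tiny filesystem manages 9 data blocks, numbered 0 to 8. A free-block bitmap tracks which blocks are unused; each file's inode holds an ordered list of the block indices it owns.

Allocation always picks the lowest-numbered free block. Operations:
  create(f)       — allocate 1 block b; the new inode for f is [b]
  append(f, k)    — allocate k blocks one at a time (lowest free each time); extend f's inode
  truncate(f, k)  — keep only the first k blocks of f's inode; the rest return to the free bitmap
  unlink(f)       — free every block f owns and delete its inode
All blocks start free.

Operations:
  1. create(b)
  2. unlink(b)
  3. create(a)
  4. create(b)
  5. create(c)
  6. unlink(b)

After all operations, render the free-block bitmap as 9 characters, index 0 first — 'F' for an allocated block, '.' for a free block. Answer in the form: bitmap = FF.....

after create(b) → b:[0]  free=[F........]
after unlink(b) →   free=[.........]
after create(a) → a:[0]  free=[F........]
after create(b) → a:[0], b:[1]  free=[FF.......]
after create(c) → a:[0], b:[1], c:[2]  free=[FFF......]
after unlink(b) → a:[0], c:[2]  free=[F.F......]

bitmap = F.F......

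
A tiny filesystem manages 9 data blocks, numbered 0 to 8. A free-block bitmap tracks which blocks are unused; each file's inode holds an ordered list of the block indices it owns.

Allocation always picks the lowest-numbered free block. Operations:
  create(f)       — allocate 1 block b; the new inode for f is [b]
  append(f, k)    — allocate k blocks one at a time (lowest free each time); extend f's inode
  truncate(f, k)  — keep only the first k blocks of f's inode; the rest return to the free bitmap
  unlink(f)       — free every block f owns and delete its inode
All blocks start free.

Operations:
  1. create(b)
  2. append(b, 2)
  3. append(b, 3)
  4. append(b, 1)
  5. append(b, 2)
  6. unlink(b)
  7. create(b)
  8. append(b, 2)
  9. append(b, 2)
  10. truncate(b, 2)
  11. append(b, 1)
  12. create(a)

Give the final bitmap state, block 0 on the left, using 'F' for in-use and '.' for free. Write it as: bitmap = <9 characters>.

bitmap = FFFF.....

create(b): bitmap=F........ | b=[0]
append(b, 2): bitmap=FFF...... | b=[0, 1, 2]
append(b, 3): bitmap=FFFFFF... | b=[0, 1, 2, 3, 4, 5]
append(b, 1): bitmap=FFFFFFF.. | b=[0, 1, 2, 3, 4, 5, 6]
append(b, 2): bitmap=FFFFFFFFF | b=[0, 1, 2, 3, 4, 5, 6, 7, 8]
unlink(b): bitmap=......... | 
create(b): bitmap=F........ | b=[0]
append(b, 2): bitmap=FFF...... | b=[0, 1, 2]
append(b, 2): bitmap=FFFFF.... | b=[0, 1, 2, 3, 4]
truncate(b, 2): bitmap=FF....... | b=[0, 1]
append(b, 1): bitmap=FFF...... | b=[0, 1, 2]
create(a): bitmap=FFFF..... | a=[3] b=[0, 1, 2]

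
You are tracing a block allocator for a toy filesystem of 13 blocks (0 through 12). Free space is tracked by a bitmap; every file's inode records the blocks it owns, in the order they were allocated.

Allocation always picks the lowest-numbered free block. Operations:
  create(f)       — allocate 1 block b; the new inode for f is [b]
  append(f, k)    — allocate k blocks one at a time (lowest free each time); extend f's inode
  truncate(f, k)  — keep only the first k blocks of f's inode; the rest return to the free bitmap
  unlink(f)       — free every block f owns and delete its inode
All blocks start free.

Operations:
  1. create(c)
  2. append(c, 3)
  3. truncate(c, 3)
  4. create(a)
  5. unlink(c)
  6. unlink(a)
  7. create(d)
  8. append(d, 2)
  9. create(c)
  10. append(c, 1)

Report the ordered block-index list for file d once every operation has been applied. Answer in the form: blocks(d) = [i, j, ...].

blocks(d) = [0, 1, 2]

after create(c) → c:[0]  free=[F............]
after append(c, 3) → c:[0, 1, 2, 3]  free=[FFFF.........]
after truncate(c, 3) → c:[0, 1, 2]  free=[FFF..........]
after create(a) → a:[3], c:[0, 1, 2]  free=[FFFF.........]
after unlink(c) → a:[3]  free=[...F.........]
after unlink(a) →   free=[.............]
after create(d) → d:[0]  free=[F............]
after append(d, 2) → d:[0, 1, 2]  free=[FFF..........]
after create(c) → c:[3], d:[0, 1, 2]  free=[FFFF.........]
after append(c, 1) → c:[3, 4], d:[0, 1, 2]  free=[FFFFF........]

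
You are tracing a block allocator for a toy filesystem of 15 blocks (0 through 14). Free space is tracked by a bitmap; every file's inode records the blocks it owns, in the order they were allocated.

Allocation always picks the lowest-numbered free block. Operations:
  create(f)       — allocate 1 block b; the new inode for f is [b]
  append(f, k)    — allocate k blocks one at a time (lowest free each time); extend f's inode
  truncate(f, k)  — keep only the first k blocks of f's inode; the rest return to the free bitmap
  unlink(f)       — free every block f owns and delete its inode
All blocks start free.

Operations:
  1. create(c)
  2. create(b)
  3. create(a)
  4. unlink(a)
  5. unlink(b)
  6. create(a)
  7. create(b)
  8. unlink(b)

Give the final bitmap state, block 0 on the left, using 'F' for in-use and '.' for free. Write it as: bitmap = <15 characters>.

bitmap = FF.............

[1] create(c) — c=0 (map F..............)
[2] create(b) — b=1 c=0 (map FF.............)
[3] create(a) — a=2 b=1 c=0 (map FFF............)
[4] unlink(a) — b=1 c=0 (map FF.............)
[5] unlink(b) — c=0 (map F..............)
[6] create(a) — a=1 c=0 (map FF.............)
[7] create(b) — a=1 b=2 c=0 (map FFF............)
[8] unlink(b) — a=1 c=0 (map FF.............)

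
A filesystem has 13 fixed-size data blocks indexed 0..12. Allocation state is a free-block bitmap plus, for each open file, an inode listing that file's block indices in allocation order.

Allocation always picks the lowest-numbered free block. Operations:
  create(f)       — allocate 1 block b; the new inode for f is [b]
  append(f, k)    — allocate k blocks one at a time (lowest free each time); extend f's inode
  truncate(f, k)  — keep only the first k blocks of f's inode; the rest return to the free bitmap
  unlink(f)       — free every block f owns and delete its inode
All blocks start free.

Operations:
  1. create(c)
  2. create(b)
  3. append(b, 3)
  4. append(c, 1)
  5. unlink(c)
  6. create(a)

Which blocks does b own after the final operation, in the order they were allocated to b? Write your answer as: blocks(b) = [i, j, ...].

blocks(b) = [1, 2, 3, 4]

  1. create(c)  ⇒  F............  {c→[0]}
  2. create(b)  ⇒  FF...........  {b→[1]; c→[0]}
  3. append(b, 3)  ⇒  FFFFF........  {b→[1, 2, 3, 4]; c→[0]}
  4. append(c, 1)  ⇒  FFFFFF.......  {b→[1, 2, 3, 4]; c→[0, 5]}
  5. unlink(c)  ⇒  .FFFF........  {b→[1, 2, 3, 4]}
  6. create(a)  ⇒  FFFFF........  {a→[0]; b→[1, 2, 3, 4]}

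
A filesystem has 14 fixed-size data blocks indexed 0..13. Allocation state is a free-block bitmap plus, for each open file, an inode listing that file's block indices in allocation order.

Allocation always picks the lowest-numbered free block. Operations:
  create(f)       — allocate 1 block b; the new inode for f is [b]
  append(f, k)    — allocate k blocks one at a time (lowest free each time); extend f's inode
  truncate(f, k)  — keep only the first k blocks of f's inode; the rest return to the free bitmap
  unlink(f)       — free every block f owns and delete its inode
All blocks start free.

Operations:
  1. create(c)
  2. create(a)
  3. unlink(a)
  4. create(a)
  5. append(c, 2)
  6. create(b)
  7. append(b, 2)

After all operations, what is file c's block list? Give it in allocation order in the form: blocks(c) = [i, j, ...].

blocks(c) = [0, 2, 3]

after create(c) → c:[0]  free=[F.............]
after create(a) → a:[1], c:[0]  free=[FF............]
after unlink(a) → c:[0]  free=[F.............]
after create(a) → a:[1], c:[0]  free=[FF............]
after append(c, 2) → a:[1], c:[0, 2, 3]  free=[FFFF..........]
after create(b) → a:[1], b:[4], c:[0, 2, 3]  free=[FFFFF.........]
after append(b, 2) → a:[1], b:[4, 5, 6], c:[0, 2, 3]  free=[FFFFFFF.......]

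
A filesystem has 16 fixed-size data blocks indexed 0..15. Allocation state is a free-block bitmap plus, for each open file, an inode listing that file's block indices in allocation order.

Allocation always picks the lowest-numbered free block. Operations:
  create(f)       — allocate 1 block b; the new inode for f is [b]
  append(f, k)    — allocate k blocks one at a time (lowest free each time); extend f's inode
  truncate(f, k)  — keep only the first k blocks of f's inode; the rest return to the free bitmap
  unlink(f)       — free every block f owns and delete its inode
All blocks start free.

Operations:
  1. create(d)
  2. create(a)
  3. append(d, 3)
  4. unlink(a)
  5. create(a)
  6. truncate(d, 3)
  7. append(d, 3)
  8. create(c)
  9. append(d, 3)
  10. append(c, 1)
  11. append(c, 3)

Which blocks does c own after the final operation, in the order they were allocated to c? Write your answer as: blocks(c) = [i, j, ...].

after create(d) → d:[0]  free=[F...............]
after create(a) → a:[1], d:[0]  free=[FF..............]
after append(d, 3) → a:[1], d:[0, 2, 3, 4]  free=[FFFFF...........]
after unlink(a) → d:[0, 2, 3, 4]  free=[F.FFF...........]
after create(a) → a:[1], d:[0, 2, 3, 4]  free=[FFFFF...........]
after truncate(d, 3) → a:[1], d:[0, 2, 3]  free=[FFFF............]
after append(d, 3) → a:[1], d:[0, 2, 3, 4, 5, 6]  free=[FFFFFFF.........]
after create(c) → a:[1], c:[7], d:[0, 2, 3, 4, 5, 6]  free=[FFFFFFFF........]
after append(d, 3) → a:[1], c:[7], d:[0, 2, 3, 4, 5, 6, 8, 9, 10]  free=[FFFFFFFFFFF.....]
after append(c, 1) → a:[1], c:[7, 11], d:[0, 2, 3, 4, 5, 6, 8, 9, 10]  free=[FFFFFFFFFFFF....]
after append(c, 3) → a:[1], c:[7, 11, 12, 13, 14], d:[0, 2, 3, 4, 5, 6, 8, 9, 10]  free=[FFFFFFFFFFFFFFF.]

blocks(c) = [7, 11, 12, 13, 14]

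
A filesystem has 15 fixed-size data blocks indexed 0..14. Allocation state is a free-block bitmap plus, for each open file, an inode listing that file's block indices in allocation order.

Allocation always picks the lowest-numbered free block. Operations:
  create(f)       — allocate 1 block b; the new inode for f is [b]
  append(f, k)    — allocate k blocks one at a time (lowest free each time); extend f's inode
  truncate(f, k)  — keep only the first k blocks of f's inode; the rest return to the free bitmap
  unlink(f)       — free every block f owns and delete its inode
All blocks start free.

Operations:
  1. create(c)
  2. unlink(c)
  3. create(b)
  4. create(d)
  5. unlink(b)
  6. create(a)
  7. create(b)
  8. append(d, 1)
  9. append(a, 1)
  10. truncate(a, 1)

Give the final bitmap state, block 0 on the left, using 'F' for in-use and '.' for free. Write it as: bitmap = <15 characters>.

create(c): bitmap=F.............. | c=[0]
unlink(c): bitmap=............... | 
create(b): bitmap=F.............. | b=[0]
create(d): bitmap=FF............. | b=[0] d=[1]
unlink(b): bitmap=.F............. | d=[1]
create(a): bitmap=FF............. | a=[0] d=[1]
create(b): bitmap=FFF............ | a=[0] b=[2] d=[1]
append(d, 1): bitmap=FFFF........... | a=[0] b=[2] d=[1, 3]
append(a, 1): bitmap=FFFFF.......... | a=[0, 4] b=[2] d=[1, 3]
truncate(a, 1): bitmap=FFFF........... | a=[0] b=[2] d=[1, 3]

bitmap = FFFF...........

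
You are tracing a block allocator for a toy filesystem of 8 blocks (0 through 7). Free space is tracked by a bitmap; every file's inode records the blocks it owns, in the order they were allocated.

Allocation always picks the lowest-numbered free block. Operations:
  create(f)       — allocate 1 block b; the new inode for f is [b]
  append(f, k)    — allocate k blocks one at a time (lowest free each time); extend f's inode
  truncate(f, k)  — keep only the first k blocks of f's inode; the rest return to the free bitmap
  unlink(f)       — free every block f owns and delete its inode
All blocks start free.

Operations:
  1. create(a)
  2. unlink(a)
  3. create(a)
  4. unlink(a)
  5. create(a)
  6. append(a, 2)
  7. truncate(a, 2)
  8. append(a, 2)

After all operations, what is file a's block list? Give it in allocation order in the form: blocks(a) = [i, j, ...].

blocks(a) = [0, 1, 2, 3]

after create(a) → a:[0]  free=[F.......]
after unlink(a) →   free=[........]
after create(a) → a:[0]  free=[F.......]
after unlink(a) →   free=[........]
after create(a) → a:[0]  free=[F.......]
after append(a, 2) → a:[0, 1, 2]  free=[FFF.....]
after truncate(a, 2) → a:[0, 1]  free=[FF......]
after append(a, 2) → a:[0, 1, 2, 3]  free=[FFFF....]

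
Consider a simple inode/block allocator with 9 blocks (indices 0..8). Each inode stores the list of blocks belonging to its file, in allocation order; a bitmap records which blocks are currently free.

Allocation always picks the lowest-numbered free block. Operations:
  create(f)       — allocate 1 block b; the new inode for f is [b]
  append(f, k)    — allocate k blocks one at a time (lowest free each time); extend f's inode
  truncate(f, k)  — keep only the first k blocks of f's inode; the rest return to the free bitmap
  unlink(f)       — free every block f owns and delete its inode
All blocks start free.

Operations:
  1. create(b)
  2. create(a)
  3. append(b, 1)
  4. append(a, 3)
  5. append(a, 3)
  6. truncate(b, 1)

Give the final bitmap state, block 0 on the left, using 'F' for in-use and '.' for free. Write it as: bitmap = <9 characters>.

bitmap = FF.FFFFFF

  1. create(b)  ⇒  F........  {b→[0]}
  2. create(a)  ⇒  FF.......  {a→[1]; b→[0]}
  3. append(b, 1)  ⇒  FFF......  {a→[1]; b→[0, 2]}
  4. append(a, 3)  ⇒  FFFFFF...  {a→[1, 3, 4, 5]; b→[0, 2]}
  5. append(a, 3)  ⇒  FFFFFFFFF  {a→[1, 3, 4, 5, 6, 7, 8]; b→[0, 2]}
  6. truncate(b, 1)  ⇒  FF.FFFFFF  {a→[1, 3, 4, 5, 6, 7, 8]; b→[0]}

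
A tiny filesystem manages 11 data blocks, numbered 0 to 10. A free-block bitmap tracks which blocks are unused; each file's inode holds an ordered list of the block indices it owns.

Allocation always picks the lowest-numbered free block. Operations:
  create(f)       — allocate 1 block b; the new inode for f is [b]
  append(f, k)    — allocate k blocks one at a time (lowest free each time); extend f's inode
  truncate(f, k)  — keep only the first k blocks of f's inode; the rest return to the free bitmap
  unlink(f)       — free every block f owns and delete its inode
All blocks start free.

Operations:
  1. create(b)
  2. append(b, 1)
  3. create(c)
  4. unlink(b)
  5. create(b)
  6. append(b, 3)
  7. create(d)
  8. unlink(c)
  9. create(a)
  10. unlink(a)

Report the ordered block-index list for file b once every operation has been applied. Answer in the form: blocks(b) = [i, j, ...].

blocks(b) = [0, 1, 3, 4]

[1] create(b) — b=0 (map F..........)
[2] append(b, 1) — b=0,1 (map FF.........)
[3] create(c) — b=0,1 c=2 (map FFF........)
[4] unlink(b) — c=2 (map ..F........)
[5] create(b) — b=0 c=2 (map F.F........)
[6] append(b, 3) — b=0,1,3,4 c=2 (map FFFFF......)
[7] create(d) — b=0,1,3,4 c=2 d=5 (map FFFFFF.....)
[8] unlink(c) — b=0,1,3,4 d=5 (map FF.FFF.....)
[9] create(a) — a=2 b=0,1,3,4 d=5 (map FFFFFF.....)
[10] unlink(a) — b=0,1,3,4 d=5 (map FF.FFF.....)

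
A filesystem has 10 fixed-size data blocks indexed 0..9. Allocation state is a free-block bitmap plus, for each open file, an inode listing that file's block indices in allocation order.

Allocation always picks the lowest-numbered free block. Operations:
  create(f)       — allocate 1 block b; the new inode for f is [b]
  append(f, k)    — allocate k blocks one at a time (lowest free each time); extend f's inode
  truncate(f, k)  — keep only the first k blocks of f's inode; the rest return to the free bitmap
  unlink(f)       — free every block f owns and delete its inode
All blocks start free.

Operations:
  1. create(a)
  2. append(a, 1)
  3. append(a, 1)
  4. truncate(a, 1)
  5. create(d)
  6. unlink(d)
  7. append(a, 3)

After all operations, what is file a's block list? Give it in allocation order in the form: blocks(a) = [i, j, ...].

  1. create(a)  ⇒  F.........  {a→[0]}
  2. append(a, 1)  ⇒  FF........  {a→[0, 1]}
  3. append(a, 1)  ⇒  FFF.......  {a→[0, 1, 2]}
  4. truncate(a, 1)  ⇒  F.........  {a→[0]}
  5. create(d)  ⇒  FF........  {a→[0]; d→[1]}
  6. unlink(d)  ⇒  F.........  {a→[0]}
  7. append(a, 3)  ⇒  FFFF......  {a→[0, 1, 2, 3]}

blocks(a) = [0, 1, 2, 3]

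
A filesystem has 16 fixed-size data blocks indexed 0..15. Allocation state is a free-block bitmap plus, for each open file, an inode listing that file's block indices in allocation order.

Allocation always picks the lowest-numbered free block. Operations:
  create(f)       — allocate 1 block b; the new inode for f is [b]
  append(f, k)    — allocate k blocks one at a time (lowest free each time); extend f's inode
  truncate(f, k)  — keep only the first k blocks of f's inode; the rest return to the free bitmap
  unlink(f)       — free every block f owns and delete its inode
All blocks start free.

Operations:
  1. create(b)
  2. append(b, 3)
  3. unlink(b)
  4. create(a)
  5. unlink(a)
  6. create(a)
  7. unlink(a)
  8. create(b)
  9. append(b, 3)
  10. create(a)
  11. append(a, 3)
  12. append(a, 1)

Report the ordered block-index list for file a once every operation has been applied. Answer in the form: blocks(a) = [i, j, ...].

blocks(a) = [4, 5, 6, 7, 8]

create(b): bitmap=F............... | b=[0]
append(b, 3): bitmap=FFFF............ | b=[0, 1, 2, 3]
unlink(b): bitmap=................ | 
create(a): bitmap=F............... | a=[0]
unlink(a): bitmap=................ | 
create(a): bitmap=F............... | a=[0]
unlink(a): bitmap=................ | 
create(b): bitmap=F............... | b=[0]
append(b, 3): bitmap=FFFF............ | b=[0, 1, 2, 3]
create(a): bitmap=FFFFF........... | a=[4] b=[0, 1, 2, 3]
append(a, 3): bitmap=FFFFFFFF........ | a=[4, 5, 6, 7] b=[0, 1, 2, 3]
append(a, 1): bitmap=FFFFFFFFF....... | a=[4, 5, 6, 7, 8] b=[0, 1, 2, 3]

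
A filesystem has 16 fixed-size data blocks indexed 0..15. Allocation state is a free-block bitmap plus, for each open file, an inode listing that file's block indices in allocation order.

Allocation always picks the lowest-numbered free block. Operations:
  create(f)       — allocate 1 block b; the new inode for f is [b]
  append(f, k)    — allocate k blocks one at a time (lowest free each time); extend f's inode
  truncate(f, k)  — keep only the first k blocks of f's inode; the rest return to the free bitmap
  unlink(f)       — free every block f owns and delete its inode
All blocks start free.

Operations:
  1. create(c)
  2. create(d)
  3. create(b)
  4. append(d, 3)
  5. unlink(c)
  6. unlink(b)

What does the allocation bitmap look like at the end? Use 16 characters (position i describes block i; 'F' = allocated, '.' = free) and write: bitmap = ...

bitmap = .F.FFF..........

after create(c) → c:[0]  free=[F...............]
after create(d) → c:[0], d:[1]  free=[FF..............]
after create(b) → b:[2], c:[0], d:[1]  free=[FFF.............]
after append(d, 3) → b:[2], c:[0], d:[1, 3, 4, 5]  free=[FFFFFF..........]
after unlink(c) → b:[2], d:[1, 3, 4, 5]  free=[.FFFFF..........]
after unlink(b) → d:[1, 3, 4, 5]  free=[.F.FFF..........]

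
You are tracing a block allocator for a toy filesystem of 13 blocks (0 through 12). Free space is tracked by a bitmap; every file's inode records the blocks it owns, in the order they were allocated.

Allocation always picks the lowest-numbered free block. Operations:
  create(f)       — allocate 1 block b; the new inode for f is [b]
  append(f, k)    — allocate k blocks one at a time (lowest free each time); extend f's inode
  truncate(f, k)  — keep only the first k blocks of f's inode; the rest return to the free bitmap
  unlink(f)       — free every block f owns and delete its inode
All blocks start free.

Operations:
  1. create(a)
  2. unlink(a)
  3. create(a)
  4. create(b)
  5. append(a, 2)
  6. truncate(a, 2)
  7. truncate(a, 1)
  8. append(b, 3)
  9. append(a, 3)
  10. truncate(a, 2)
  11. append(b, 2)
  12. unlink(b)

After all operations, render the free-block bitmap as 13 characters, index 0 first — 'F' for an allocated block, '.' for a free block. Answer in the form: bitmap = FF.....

after create(a) → a:[0]  free=[F............]
after unlink(a) →   free=[.............]
after create(a) → a:[0]  free=[F............]
after create(b) → a:[0], b:[1]  free=[FF...........]
after append(a, 2) → a:[0, 2, 3], b:[1]  free=[FFFF.........]
after truncate(a, 2) → a:[0, 2], b:[1]  free=[FFF..........]
after truncate(a, 1) → a:[0], b:[1]  free=[FF...........]
after append(b, 3) → a:[0], b:[1, 2, 3, 4]  free=[FFFFF........]
after append(a, 3) → a:[0, 5, 6, 7], b:[1, 2, 3, 4]  free=[FFFFFFFF.....]
after truncate(a, 2) → a:[0, 5], b:[1, 2, 3, 4]  free=[FFFFFF.......]
after append(b, 2) → a:[0, 5], b:[1, 2, 3, 4, 6, 7]  free=[FFFFFFFF.....]
after unlink(b) → a:[0, 5]  free=[F....F.......]

bitmap = F....F.......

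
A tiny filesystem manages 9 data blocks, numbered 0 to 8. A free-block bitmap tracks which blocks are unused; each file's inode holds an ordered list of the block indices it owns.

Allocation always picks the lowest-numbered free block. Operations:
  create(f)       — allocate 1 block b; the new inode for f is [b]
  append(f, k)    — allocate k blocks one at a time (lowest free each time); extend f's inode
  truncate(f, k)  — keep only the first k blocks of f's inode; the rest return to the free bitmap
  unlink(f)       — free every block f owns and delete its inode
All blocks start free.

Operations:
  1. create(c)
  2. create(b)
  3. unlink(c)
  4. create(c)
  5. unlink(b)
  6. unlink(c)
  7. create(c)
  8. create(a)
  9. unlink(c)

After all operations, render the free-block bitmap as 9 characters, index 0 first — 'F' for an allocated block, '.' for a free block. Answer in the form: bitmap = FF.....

bitmap = .F.......

after create(c) → c:[0]  free=[F........]
after create(b) → b:[1], c:[0]  free=[FF.......]
after unlink(c) → b:[1]  free=[.F.......]
after create(c) → b:[1], c:[0]  free=[FF.......]
after unlink(b) → c:[0]  free=[F........]
after unlink(c) →   free=[.........]
after create(c) → c:[0]  free=[F........]
after create(a) → a:[1], c:[0]  free=[FF.......]
after unlink(c) → a:[1]  free=[.F.......]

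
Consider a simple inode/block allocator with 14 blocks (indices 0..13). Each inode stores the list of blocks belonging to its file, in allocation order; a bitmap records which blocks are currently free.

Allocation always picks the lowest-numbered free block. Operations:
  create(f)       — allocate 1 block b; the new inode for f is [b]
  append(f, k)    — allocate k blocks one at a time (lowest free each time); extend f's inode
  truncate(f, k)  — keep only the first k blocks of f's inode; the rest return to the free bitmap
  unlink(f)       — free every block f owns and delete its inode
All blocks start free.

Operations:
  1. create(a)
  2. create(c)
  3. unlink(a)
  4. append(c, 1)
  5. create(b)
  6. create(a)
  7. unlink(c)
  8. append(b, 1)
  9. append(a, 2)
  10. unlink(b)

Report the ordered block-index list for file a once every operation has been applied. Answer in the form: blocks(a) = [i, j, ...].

  1. create(a)  ⇒  F.............  {a→[0]}
  2. create(c)  ⇒  FF............  {a→[0]; c→[1]}
  3. unlink(a)  ⇒  .F............  {c→[1]}
  4. append(c, 1)  ⇒  FF............  {c→[1, 0]}
  5. create(b)  ⇒  FFF...........  {b→[2]; c→[1, 0]}
  6. create(a)  ⇒  FFFF..........  {a→[3]; b→[2]; c→[1, 0]}
  7. unlink(c)  ⇒  ..FF..........  {a→[3]; b→[2]}
  8. append(b, 1)  ⇒  F.FF..........  {a→[3]; b→[2, 0]}
  9. append(a, 2)  ⇒  FFFFF.........  {a→[3, 1, 4]; b→[2, 0]}
  10. unlink(b)  ⇒  .F.FF.........  {a→[3, 1, 4]}

blocks(a) = [3, 1, 4]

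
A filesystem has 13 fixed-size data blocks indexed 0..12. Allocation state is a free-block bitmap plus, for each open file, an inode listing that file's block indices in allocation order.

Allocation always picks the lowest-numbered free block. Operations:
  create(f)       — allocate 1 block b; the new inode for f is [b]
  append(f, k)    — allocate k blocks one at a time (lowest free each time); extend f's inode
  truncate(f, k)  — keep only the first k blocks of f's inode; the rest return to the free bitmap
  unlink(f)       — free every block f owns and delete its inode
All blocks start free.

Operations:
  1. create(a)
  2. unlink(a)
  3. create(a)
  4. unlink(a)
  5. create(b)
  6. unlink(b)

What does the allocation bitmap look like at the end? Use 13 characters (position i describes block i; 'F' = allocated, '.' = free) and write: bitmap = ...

bitmap = .............

  1. create(a)  ⇒  F............  {a→[0]}
  2. unlink(a)  ⇒  .............  {}
  3. create(a)  ⇒  F............  {a→[0]}
  4. unlink(a)  ⇒  .............  {}
  5. create(b)  ⇒  F............  {b→[0]}
  6. unlink(b)  ⇒  .............  {}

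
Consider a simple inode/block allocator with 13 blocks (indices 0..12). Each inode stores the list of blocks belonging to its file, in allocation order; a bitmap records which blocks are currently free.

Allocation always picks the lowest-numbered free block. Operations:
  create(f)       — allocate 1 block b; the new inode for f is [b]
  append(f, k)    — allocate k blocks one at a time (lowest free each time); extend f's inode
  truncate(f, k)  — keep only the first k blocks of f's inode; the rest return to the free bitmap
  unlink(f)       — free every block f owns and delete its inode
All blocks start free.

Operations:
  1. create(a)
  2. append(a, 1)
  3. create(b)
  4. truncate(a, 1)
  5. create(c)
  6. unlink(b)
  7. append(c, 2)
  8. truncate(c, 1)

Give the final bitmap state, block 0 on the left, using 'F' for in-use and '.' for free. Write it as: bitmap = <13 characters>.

create(a): bitmap=F............ | a=[0]
append(a, 1): bitmap=FF........... | a=[0, 1]
create(b): bitmap=FFF.......... | a=[0, 1] b=[2]
truncate(a, 1): bitmap=F.F.......... | a=[0] b=[2]
create(c): bitmap=FFF.......... | a=[0] b=[2] c=[1]
unlink(b): bitmap=FF........... | a=[0] c=[1]
append(c, 2): bitmap=FFFF......... | a=[0] c=[1, 2, 3]
truncate(c, 1): bitmap=FF........... | a=[0] c=[1]

bitmap = FF...........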